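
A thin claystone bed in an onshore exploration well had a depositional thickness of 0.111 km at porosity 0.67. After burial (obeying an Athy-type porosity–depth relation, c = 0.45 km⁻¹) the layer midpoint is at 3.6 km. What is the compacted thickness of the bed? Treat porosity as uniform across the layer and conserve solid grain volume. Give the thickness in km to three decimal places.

0.042 km

Porosity at 3.6 km: n = 0.67·exp(−0.45×3.6) = 0.1326
Solid-volume conservation: h(1−n) = h₀(1−n₀) ⇒ h = h₀·(1−n₀)/(1−n)
h = 0.111 × (1 − 0.67)/(1 − 0.1326) = 0.111 × 0.3804 = 0.0422 km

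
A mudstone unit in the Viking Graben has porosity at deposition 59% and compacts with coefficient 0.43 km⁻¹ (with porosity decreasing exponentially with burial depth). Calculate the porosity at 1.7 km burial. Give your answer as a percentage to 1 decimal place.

28.4%

n = n₀·exp(−k·d) = 0.59 × exp(−0.43 × 1.7) = 0.59 × exp(−0.731)
  = 0.59 × 0.4814 = 0.2840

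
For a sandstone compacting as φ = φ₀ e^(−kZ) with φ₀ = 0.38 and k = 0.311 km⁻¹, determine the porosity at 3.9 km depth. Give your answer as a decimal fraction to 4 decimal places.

0.1130

φ = φ₀·exp(−k·Z) = 0.38 × exp(−0.311 × 3.9) = 0.38 × exp(−1.213)
  = 0.38 × 0.2973 = 0.1130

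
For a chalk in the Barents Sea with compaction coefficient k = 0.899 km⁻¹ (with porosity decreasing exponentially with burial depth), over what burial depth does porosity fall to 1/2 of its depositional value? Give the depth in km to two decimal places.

0.77 km

phi/phi₀ = 1/2 ⇒ exp(−k·Z) = 1/2 ⇒ Z = ln(2) / k
Z = 0.6931 / 0.899 = 0.771 km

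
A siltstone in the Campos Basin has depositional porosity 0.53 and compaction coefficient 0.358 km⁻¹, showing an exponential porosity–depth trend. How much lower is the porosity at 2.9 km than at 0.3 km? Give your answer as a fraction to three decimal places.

0.288

φ(0.3) = 0.53·e^(−0.358×0.3) = 0.4760
φ(2.9) = 0.53·e^(−0.358×2.9) = 0.1877
Δφ = 0.4760 − 0.1877 = 0.2884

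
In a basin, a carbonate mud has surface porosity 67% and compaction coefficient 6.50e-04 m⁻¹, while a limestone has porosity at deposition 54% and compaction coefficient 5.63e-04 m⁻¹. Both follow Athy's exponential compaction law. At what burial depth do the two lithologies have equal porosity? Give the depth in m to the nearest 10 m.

2480 m

Working in km (1 km = 1000 m; β in km⁻¹ = β in m⁻¹ × 1000):
Set n₀ₐ e^(−βₐd) = n₀ᵦ e^(−βᵦd) ⇒ ln(n₀ₐ/n₀ᵦ) = (βₐ − βᵦ)·d
d = ln(0.67/0.54) / (0.65 − 0.563) = 0.2157 / 0.087 = 2.479 km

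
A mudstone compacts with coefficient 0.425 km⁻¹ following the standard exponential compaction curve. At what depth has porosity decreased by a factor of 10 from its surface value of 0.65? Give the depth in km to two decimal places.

phi/phi₀ = 1/10 ⇒ exp(−k·Z) = 1/10 ⇒ Z = ln(10) / k
Z = 2.3026 / 0.425 = 5.418 km

5.42 km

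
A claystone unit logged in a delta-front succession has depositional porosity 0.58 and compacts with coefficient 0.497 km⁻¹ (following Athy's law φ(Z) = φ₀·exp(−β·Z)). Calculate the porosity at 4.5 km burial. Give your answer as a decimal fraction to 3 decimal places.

0.062

φ = φ₀·exp(−β·Z) = 0.58 × exp(−0.497 × 4.5) = 0.58 × exp(−2.236)
  = 0.58 × 0.1068 = 0.0620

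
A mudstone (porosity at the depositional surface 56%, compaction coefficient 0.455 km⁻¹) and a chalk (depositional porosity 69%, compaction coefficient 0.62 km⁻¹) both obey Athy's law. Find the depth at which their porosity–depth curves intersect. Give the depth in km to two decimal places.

Set n₀ₐ e^(−cₐz) = n₀ᵦ e^(−cᵦz) ⇒ ln(n₀ₐ/n₀ᵦ) = (cₐ − cᵦ)·z
z = ln(0.56/0.69) / (0.455 − 0.62) = -0.2088 / -0.165 = 1.265 km

1.27 km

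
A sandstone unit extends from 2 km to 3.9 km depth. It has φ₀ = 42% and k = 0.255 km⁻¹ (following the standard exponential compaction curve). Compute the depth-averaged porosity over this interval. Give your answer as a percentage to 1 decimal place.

⟨φ⟩ = (1/(z₂−z₁)) ∫ φ₀ e^(−kz) dz = φ₀·(e^(−k·z₁) − e^(−k·z₂)) / (k·(z₂−z₁))
e^(−0.255×2) = 0.6005; e^(−0.255×3.9) = 0.3699
⟨φ⟩ = 0.42 × (0.6005 − 0.3699) / (0.255 × 1.9) = 0.42 × 0.4759 = 0.1999

20.0%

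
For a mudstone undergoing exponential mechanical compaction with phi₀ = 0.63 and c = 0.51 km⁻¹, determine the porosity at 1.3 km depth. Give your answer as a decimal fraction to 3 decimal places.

0.325

phi = phi₀·exp(−c·d) = 0.63 × exp(−0.51 × 1.3) = 0.63 × exp(−0.663)
  = 0.63 × 0.5153 = 0.3246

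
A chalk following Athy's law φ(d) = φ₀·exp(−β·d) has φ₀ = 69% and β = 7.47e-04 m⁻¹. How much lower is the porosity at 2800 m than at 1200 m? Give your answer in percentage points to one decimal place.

Working in km (1 km = 1000 m; β in km⁻¹ = β in m⁻¹ × 1000):
φ(1.2) = 0.69·e^(−0.747×1.2) = 0.2815
φ(2.8) = 0.69·e^(−0.747×2.8) = 0.0852
Δφ = 0.2815 − 0.0852 = 0.1963

19.6 percentage points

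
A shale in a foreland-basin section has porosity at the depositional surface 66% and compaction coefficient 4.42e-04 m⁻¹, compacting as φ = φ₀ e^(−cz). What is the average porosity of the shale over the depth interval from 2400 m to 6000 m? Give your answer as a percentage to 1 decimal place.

11.4%

Working in km (1 km = 1000 m; c in km⁻¹ = c in m⁻¹ × 1000):
⟨φ⟩ = (1/(z₂−z₁)) ∫ φ₀ e^(−cz) dz = φ₀·(e^(−c·z₁) − e^(−c·z₂)) / (c·(z₂−z₁))
e^(−0.442×2.4) = 0.3462; e^(−0.442×6) = 0.0705
⟨φ⟩ = 0.66 × (0.3462 − 0.0705) / (0.442 × 3.6) = 0.66 × 0.1732 = 0.1143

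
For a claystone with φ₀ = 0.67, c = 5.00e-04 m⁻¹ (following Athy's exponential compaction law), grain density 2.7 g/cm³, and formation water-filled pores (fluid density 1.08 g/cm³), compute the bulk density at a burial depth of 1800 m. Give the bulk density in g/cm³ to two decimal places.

Working in km (1 km = 1000 m; c in km⁻¹ = c in m⁻¹ × 1000):
Porosity at depth: φ = 0.67·exp(−0.5×1.8) = 0.67×0.4066 = 0.2724
Bulk density: ρ_b = (1−φ)ρ_g + φ·ρ_f = 0.7276×2.7 + 0.2724×1.08
       = 1.965 + 0.294 = 2.259 g/cm³

2.26 g/cm³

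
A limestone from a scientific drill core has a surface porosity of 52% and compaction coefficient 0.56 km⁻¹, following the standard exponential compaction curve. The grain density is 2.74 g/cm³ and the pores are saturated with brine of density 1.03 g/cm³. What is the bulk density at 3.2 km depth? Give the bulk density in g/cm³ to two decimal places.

2.59 g/cm³

Porosity at depth: φ = 0.52·exp(−0.56×3.2) = 0.52×0.1666 = 0.0866
Bulk density: ρ_b = (1−φ)ρ_g + φ·ρ_f = 0.9134×2.74 + 0.0866×1.03
       = 2.503 + 0.089 = 2.592 g/cm³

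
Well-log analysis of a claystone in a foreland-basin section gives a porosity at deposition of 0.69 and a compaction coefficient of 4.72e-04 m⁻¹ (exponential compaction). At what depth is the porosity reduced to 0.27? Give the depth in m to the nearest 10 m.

1990 m

Working in km (1 km = 1000 m; β in km⁻¹ = β in m⁻¹ × 1000):
Invert Athy's law: Z = ln(n₀/n) / β
Z = ln(0.69/0.27) / 0.472 = ln(2.556) / 0.472 = 0.9383 / 0.472 = 1.988 km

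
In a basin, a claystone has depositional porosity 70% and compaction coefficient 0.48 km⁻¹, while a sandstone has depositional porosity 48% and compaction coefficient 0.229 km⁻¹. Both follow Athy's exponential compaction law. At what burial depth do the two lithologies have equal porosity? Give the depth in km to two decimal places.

1.50 km

Set n₀ₐ e^(−βₐd) = n₀ᵦ e^(−βᵦd) ⇒ ln(n₀ₐ/n₀ᵦ) = (βₐ − βᵦ)·d
d = ln(0.7/0.48) / (0.48 − 0.229) = 0.3773 / 0.251 = 1.503 km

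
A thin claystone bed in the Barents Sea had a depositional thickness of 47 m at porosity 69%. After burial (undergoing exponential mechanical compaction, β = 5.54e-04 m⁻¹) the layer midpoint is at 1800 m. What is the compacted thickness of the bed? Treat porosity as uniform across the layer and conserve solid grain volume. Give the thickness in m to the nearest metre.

20 m

Working in km (1 km = 1000 m; β in km⁻¹ = β in m⁻¹ × 1000):
Porosity at 1.8 km: n = 0.69·exp(−0.554×1.8) = 0.2545
Solid-volume conservation: h(1−n) = h₀(1−n₀) ⇒ h = h₀·(1−n₀)/(1−n)
h = 0.047 × (1 − 0.69)/(1 − 0.2545) = 0.047 × 0.4159 = 0.0195 km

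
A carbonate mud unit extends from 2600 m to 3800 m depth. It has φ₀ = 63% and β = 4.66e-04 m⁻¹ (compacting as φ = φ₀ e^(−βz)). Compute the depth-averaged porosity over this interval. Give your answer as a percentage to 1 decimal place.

Working in km (1 km = 1000 m; β in km⁻¹ = β in m⁻¹ × 1000):
⟨φ⟩ = (1/(z₂−z₁)) ∫ φ₀ e^(−βz) dz = φ₀·(e^(−β·z₁) − e^(−β·z₂)) / (β·(z₂−z₁))
e^(−0.466×2.6) = 0.2977; e^(−0.466×3.8) = 0.1702
⟨φ⟩ = 0.63 × (0.2977 − 0.1702) / (0.466 × 1.2) = 0.63 × 0.2280 = 0.1437

14.4%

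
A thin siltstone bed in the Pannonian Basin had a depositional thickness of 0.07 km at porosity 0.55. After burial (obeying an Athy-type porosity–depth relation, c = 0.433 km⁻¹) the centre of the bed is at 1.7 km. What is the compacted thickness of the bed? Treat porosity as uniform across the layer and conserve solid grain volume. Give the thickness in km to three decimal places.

Porosity at 1.7 km: phi = 0.55·exp(−0.433×1.7) = 0.2634
Solid-volume conservation: h(1−phi) = h₀(1−phi₀) ⇒ h = h₀·(1−phi₀)/(1−phi)
h = 0.07 × (1 − 0.55)/(1 − 0.2634) = 0.07 × 0.6109 = 0.0428 km

0.043 km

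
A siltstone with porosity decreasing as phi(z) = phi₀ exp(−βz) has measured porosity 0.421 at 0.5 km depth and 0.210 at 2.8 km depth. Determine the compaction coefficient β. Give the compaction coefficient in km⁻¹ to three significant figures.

0.302 km⁻¹

Athy: phi(z) = phi₀ e^(−βz) ⇒ phi₁/phi₂ = e^{β(z₂−z₁)} ⇒ β = ln(phi₁/phi₂)/(z₂−z₁)
β = ln(0.421/0.21) / (2.8 − 0.5) = ln(2.005) / 2.3 = 0.6955 / 2.3 = 0.3024 km⁻¹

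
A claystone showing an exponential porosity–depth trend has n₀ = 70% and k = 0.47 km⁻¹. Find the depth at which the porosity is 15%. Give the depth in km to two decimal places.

Invert Athy's law: z = ln(n₀/n) / k
z = ln(0.7/0.15) / 0.47 = ln(4.667) / 0.47 = 1.5404 / 0.47 = 3.278 km

3.28 km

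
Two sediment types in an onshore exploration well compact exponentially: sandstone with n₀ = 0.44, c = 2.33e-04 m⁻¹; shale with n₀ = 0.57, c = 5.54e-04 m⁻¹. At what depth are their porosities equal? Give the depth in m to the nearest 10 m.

Working in km (1 km = 1000 m; c in km⁻¹ = c in m⁻¹ × 1000):
Set n₀ₐ e^(−cₐd) = n₀ᵦ e^(−cᵦd) ⇒ ln(n₀ₐ/n₀ᵦ) = (cₐ − cᵦ)·d
d = ln(0.44/0.57) / (0.233 − 0.554) = -0.2589 / -0.321 = 0.806 km

810 m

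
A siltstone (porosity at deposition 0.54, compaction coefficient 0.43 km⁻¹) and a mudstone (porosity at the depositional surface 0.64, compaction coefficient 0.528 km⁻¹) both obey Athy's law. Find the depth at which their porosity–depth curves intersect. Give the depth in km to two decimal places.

Set n₀ₐ e^(−kₐZ) = n₀ᵦ e^(−kᵦZ) ⇒ ln(n₀ₐ/n₀ᵦ) = (kₐ − kᵦ)·Z
Z = ln(0.54/0.64) / (0.43 − 0.528) = -0.1699 / -0.098 = 1.734 km

1.73 km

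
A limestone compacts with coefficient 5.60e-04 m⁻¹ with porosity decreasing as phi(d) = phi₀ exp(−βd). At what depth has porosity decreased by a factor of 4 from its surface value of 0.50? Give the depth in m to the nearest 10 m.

Working in km (1 km = 1000 m; β in km⁻¹ = β in m⁻¹ × 1000):
phi/phi₀ = 1/4 ⇒ exp(−β·d) = 1/4 ⇒ d = ln(4) / β
d = 1.3863 / 0.56 = 2.476 km

2480 m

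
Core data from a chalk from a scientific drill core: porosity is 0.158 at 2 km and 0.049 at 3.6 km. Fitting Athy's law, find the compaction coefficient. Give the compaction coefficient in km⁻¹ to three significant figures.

0.732 km⁻¹

Athy: n(Z) = n₀ e^(−βZ) ⇒ n₁/n₂ = e^{β(Z₂−Z₁)} ⇒ β = ln(n₁/n₂)/(Z₂−Z₁)
β = ln(0.158/0.049) / (3.6 − 2) = ln(3.224) / 1.6 = 1.1708 / 1.6 = 0.7317 km⁻¹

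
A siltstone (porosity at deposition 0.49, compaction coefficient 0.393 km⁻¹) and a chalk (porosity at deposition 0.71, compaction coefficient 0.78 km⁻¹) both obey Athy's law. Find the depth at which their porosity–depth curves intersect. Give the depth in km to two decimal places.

Set n₀ₐ e^(−kₐZ) = n₀ᵦ e^(−kᵦZ) ⇒ ln(n₀ₐ/n₀ᵦ) = (kₐ − kᵦ)·Z
Z = ln(0.49/0.71) / (0.393 − 0.78) = -0.3709 / -0.387 = 0.958 km

0.96 km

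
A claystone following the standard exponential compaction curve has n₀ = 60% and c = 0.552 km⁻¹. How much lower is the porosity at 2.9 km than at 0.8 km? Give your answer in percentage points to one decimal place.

26.5 percentage points

n(0.8) = 0.6·e^(−0.552×0.8) = 0.3858
n(2.9) = 0.6·e^(−0.552×2.9) = 0.1210
Δn = 0.3858 − 0.1210 = 0.2648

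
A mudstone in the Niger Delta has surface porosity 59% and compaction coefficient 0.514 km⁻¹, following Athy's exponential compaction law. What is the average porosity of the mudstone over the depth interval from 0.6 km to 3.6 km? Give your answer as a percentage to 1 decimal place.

⟨phi⟩ = (1/(d₂−d₁)) ∫ phi₀ e^(−cd) dd = phi₀·(e^(−c·d₁) − e^(−c·d₂)) / (c·(d₂−d₁))
e^(−0.514×0.6) = 0.7346; e^(−0.514×3.6) = 0.1572
⟨phi⟩ = 0.59 × (0.7346 − 0.1572) / (0.514 × 3) = 0.59 × 0.3745 = 0.2209

22.1%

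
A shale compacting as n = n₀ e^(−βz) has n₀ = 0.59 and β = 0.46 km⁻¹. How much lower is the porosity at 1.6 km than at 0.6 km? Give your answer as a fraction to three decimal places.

n(0.6) = 0.59·e^(−0.46×0.6) = 0.4477
n(1.6) = 0.59·e^(−0.46×1.6) = 0.2826
Δn = 0.4477 − 0.2826 = 0.1651

0.165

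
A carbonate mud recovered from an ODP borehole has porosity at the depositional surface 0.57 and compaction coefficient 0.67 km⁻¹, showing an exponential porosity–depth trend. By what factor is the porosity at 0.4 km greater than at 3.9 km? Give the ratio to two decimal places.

10.43

φ(z₁)/φ(z₂) = e^(−c·z₁)/e^(−c·z₂) = e^{c(z₂−z₁)}
= exp(0.67 × 3.5) = exp(2.345) = 10.4333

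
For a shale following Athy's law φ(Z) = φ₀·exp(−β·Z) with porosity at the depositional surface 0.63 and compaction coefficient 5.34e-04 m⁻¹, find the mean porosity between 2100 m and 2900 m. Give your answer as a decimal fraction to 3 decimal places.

0.167

Working in km (1 km = 1000 m; β in km⁻¹ = β in m⁻¹ × 1000):
⟨φ⟩ = (1/(Z₂−Z₁)) ∫ φ₀ e^(−βZ) dZ = φ₀·(e^(−β·Z₁) − e^(−β·Z₂)) / (β·(Z₂−Z₁))
e^(−0.534×2.1) = 0.3258; e^(−0.534×2.9) = 0.2125
⟨φ⟩ = 0.63 × (0.3258 − 0.2125) / (0.534 × 0.8) = 0.63 × 0.2652 = 0.1671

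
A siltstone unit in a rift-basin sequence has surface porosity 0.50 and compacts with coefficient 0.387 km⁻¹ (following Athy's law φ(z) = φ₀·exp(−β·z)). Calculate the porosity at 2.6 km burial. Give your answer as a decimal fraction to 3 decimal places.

0.183

φ = φ₀·exp(−β·z) = 0.5 × exp(−0.387 × 2.6) = 0.5 × exp(−1.006)
  = 0.5 × 0.3656 = 0.1828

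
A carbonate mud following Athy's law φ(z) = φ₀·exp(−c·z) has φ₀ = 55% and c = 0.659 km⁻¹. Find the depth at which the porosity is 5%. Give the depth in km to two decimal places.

Invert Athy's law: z = ln(φ₀/φ) / c
z = ln(0.55/0.05) / 0.659 = ln(11) / 0.659 = 2.3979 / 0.659 = 3.639 km

3.64 km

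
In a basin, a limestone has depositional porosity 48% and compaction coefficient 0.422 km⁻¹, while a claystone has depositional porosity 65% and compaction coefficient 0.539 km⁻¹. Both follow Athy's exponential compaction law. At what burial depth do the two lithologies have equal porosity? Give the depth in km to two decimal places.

Set phi₀ₐ e^(−kₐd) = phi₀ᵦ e^(−kᵦd) ⇒ ln(phi₀ₐ/phi₀ᵦ) = (kₐ − kᵦ)·d
d = ln(0.48/0.65) / (0.422 − 0.539) = -0.3032 / -0.117 = 2.591 km

2.59 km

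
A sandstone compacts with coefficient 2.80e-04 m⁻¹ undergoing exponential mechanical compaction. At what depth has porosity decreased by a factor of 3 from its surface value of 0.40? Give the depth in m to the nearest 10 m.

3920 m

Working in km (1 km = 1000 m; β in km⁻¹ = β in m⁻¹ × 1000):
phi/phi₀ = 1/3 ⇒ exp(−β·d) = 1/3 ⇒ d = ln(3) / β
d = 1.0986 / 0.28 = 3.924 km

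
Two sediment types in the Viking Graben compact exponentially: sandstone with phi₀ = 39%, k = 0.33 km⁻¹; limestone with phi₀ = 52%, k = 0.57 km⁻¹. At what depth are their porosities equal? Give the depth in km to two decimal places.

1.20 km

Set phi₀ₐ e^(−kₐd) = phi₀ᵦ e^(−kᵦd) ⇒ ln(phi₀ₐ/phi₀ᵦ) = (kₐ − kᵦ)·d
d = ln(0.39/0.52) / (0.33 − 0.57) = -0.2877 / -0.24 = 1.199 km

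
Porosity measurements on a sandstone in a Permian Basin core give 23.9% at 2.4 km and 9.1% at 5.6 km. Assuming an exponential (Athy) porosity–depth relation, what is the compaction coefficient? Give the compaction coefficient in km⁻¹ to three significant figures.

Athy: n(d) = n₀ e^(−kd) ⇒ n₁/n₂ = e^{k(d₂−d₁)} ⇒ k = ln(n₁/n₂)/(d₂−d₁)
k = ln(0.239/0.091) / (5.6 − 2.4) = ln(2.626) / 3.2 = 0.9656 / 3.2 = 0.3018 km⁻¹

0.302 km⁻¹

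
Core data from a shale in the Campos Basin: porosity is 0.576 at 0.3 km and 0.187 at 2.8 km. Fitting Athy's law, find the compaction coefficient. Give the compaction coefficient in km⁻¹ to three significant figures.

Athy: phi(z) = phi₀ e^(−βz) ⇒ phi₁/phi₂ = e^{β(z₂−z₁)} ⇒ β = ln(phi₁/phi₂)/(z₂−z₁)
β = ln(0.576/0.187) / (2.8 − 0.3) = ln(3.08) / 2.5 = 1.1250 / 2.5 = 0.45 km⁻¹

0.450 km⁻¹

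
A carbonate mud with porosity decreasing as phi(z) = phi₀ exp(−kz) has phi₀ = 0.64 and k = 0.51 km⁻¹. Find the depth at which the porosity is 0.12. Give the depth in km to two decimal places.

Invert Athy's law: z = ln(phi₀/phi) / k
z = ln(0.64/0.12) / 0.51 = ln(5.333) / 0.51 = 1.6740 / 0.51 = 3.282 km

3.28 km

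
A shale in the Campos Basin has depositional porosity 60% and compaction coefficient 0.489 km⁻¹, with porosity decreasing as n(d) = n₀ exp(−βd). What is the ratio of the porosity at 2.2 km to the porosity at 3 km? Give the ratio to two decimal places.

1.48

n(d₁)/n(d₂) = e^(−β·d₁)/e^(−β·d₂) = e^{β(d₂−d₁)}
= exp(0.489 × 0.8) = exp(0.3912) = 1.4788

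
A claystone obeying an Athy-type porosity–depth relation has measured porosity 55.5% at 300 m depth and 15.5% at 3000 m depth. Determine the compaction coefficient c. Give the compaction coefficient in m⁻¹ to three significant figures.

0.000472 m⁻¹

Working in km (1 km = 1000 m; c in km⁻¹ = c in m⁻¹ × 1000):
Athy: φ(d) = φ₀ e^(−cd) ⇒ φ₁/φ₂ = e^{c(d₂−d₁)} ⇒ c = ln(φ₁/φ₂)/(d₂−d₁)
c = ln(0.555/0.155) / (3 − 0.3) = ln(3.581) / 2.7 = 1.2755 / 2.7 = 0.4724 km⁻¹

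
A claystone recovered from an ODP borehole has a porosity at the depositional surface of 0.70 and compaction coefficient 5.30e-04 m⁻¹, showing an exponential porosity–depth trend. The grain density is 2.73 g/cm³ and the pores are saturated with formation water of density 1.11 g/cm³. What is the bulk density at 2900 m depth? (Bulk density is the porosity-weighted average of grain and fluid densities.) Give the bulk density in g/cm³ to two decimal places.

2.49 g/cm³

Working in km (1 km = 1000 m; β in km⁻¹ = β in m⁻¹ × 1000):
Porosity at depth: phi = 0.7·exp(−0.53×2.9) = 0.7×0.2150 = 0.1505
Bulk density: ρ_b = (1−phi)ρ_g + phi·ρ_f = 0.8495×2.73 + 0.1505×1.11
       = 2.319 + 0.167 = 2.486 g/cm³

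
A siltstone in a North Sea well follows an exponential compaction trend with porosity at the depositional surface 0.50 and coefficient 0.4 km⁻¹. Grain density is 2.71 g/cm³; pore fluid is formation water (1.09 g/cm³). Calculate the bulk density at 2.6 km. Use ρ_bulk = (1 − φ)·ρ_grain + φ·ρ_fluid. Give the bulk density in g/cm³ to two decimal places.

Porosity at depth: φ = 0.5·exp(−0.4×2.6) = 0.5×0.3535 = 0.1767
Bulk density: ρ_b = (1−φ)ρ_g + φ·ρ_f = 0.8233×2.71 + 0.1767×1.09
       = 2.231 + 0.193 = 2.424 g/cm³

2.42 g/cm³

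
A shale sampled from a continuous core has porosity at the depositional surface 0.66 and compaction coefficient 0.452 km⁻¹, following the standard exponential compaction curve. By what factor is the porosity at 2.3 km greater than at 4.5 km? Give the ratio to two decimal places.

phi(d₁)/phi(d₂) = e^(−β·d₁)/e^(−β·d₂) = e^{β(d₂−d₁)}
= exp(0.452 × 2.2) = exp(0.9944) = 2.7031

2.70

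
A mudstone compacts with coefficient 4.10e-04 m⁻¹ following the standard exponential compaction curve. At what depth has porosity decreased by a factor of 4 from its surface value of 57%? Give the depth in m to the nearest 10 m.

3380 m

Working in km (1 km = 1000 m; β in km⁻¹ = β in m⁻¹ × 1000):
n/n₀ = 1/4 ⇒ exp(−β·d) = 1/4 ⇒ d = ln(4) / β
d = 1.3863 / 0.41 = 3.381 km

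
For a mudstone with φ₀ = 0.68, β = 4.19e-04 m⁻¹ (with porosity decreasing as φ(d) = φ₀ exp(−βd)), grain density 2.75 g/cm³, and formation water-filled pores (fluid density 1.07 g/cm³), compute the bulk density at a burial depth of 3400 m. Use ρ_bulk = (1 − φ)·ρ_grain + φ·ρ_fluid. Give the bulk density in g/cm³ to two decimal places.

Working in km (1 km = 1000 m; β in km⁻¹ = β in m⁻¹ × 1000):
Porosity at depth: φ = 0.68·exp(−0.419×3.4) = 0.68×0.2406 = 0.1636
Bulk density: ρ_b = (1−φ)ρ_g + φ·ρ_f = 0.8364×2.75 + 0.1636×1.07
       = 2.300 + 0.175 = 2.475 g/cm³

2.48 g/cm³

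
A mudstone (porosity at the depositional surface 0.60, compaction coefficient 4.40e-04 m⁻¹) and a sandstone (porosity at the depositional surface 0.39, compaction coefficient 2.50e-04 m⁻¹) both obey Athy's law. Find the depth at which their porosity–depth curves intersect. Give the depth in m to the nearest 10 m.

2270 m

Working in km (1 km = 1000 m; c in km⁻¹ = c in m⁻¹ × 1000):
Set phi₀ₐ e^(−cₐd) = phi₀ᵦ e^(−cᵦd) ⇒ ln(phi₀ₐ/phi₀ᵦ) = (cₐ − cᵦ)·d
d = ln(0.6/0.39) / (0.44 − 0.25) = 0.4308 / 0.19 = 2.267 km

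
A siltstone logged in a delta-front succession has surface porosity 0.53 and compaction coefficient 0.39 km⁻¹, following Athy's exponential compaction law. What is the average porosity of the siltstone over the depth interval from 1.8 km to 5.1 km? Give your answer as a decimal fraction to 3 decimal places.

⟨n⟩ = (1/(z₂−z₁)) ∫ n₀ e^(−cz) dz = n₀·(e^(−c·z₁) − e^(−c·z₂)) / (c·(z₂−z₁))
e^(−0.39×1.8) = 0.4956; e^(−0.39×5.1) = 0.1368
⟨n⟩ = 0.53 × (0.4956 − 0.1368) / (0.39 × 3.3) = 0.53 × 0.2788 = 0.1477

0.148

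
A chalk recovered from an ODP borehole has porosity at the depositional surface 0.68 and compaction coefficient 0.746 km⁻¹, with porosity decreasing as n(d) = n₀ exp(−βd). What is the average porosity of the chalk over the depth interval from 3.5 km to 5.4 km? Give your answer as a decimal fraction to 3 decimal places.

⟨n⟩ = (1/(d₂−d₁)) ∫ n₀ e^(−βd) dd = n₀·(e^(−β·d₁) − e^(−β·d₂)) / (β·(d₂−d₁))
e^(−0.746×3.5) = 0.0735; e^(−0.746×5.4) = 0.0178
⟨n⟩ = 0.68 × (0.0735 − 0.0178) / (0.746 × 1.9) = 0.68 × 0.0393 = 0.0267

0.027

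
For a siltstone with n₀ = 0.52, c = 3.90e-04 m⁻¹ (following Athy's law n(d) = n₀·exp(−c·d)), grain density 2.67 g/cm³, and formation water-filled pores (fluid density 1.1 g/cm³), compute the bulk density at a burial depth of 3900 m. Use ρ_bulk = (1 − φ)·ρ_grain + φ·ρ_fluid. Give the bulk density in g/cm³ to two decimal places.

2.49 g/cm³

Working in km (1 km = 1000 m; c in km⁻¹ = c in m⁻¹ × 1000):
Porosity at depth: n = 0.52·exp(−0.39×3.9) = 0.52×0.2185 = 0.1136
Bulk density: ρ_b = (1−n)ρ_g + n·ρ_f = 0.8864×2.67 + 0.1136×1.1
       = 2.367 + 0.125 = 2.492 g/cm³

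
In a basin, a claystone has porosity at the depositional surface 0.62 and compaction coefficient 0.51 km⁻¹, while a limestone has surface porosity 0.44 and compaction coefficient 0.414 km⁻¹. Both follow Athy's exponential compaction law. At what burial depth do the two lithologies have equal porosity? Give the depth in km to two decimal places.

Set phi₀ₐ e^(−βₐd) = phi₀ᵦ e^(−βᵦd) ⇒ ln(phi₀ₐ/phi₀ᵦ) = (βₐ − βᵦ)·d
d = ln(0.62/0.44) / (0.51 − 0.414) = 0.3429 / 0.096 = 3.572 km

3.57 km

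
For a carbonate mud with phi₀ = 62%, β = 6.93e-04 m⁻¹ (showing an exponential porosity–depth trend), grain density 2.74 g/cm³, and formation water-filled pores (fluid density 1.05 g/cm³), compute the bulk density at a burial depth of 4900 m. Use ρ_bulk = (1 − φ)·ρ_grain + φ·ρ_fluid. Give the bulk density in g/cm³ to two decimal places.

Working in km (1 km = 1000 m; β in km⁻¹ = β in m⁻¹ × 1000):
Porosity at depth: phi = 0.62·exp(−0.693×4.9) = 0.62×0.0335 = 0.0208
Bulk density: ρ_b = (1−phi)ρ_g + phi·ρ_f = 0.9792×2.74 + 0.0208×1.05
       = 2.683 + 0.022 = 2.705 g/cm³

2.70 g/cm³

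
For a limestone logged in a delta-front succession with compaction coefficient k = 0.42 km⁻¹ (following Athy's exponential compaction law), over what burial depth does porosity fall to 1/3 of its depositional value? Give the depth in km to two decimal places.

phi/phi₀ = 1/3 ⇒ exp(−k·d) = 1/3 ⇒ d = ln(3) / k
d = 1.0986 / 0.42 = 2.616 km

2.62 km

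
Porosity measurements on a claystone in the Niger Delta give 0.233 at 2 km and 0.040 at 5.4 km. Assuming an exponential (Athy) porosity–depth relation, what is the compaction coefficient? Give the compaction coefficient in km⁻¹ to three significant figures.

0.518 km⁻¹

Athy: phi(Z) = phi₀ e^(−cZ) ⇒ phi₁/phi₂ = e^{c(Z₂−Z₁)} ⇒ c = ln(phi₁/phi₂)/(Z₂−Z₁)
c = ln(0.233/0.04) / (5.4 − 2) = ln(5.825) / 3.4 = 1.7622 / 3.4 = 0.5183 km⁻¹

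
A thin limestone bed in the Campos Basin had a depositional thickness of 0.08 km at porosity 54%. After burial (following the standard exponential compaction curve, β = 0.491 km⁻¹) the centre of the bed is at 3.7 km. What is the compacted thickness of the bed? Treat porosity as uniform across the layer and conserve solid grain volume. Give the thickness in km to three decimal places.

0.040 km

Porosity at 3.7 km: n = 0.54·exp(−0.491×3.7) = 0.0878
Solid-volume conservation: h(1−n) = h₀(1−n₀) ⇒ h = h₀·(1−n₀)/(1−n)
h = 0.08 × (1 − 0.54)/(1 − 0.0878) = 0.08 × 0.5043 = 0.0403 km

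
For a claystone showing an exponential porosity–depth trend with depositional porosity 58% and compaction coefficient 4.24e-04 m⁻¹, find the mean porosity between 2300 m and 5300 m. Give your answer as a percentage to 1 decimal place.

12.4%

Working in km (1 km = 1000 m; k in km⁻¹ = k in m⁻¹ × 1000):
⟨phi⟩ = (1/(z₂−z₁)) ∫ phi₀ e^(−kz) dz = phi₀·(e^(−k·z₁) − e^(−k·z₂)) / (k·(z₂−z₁))
e^(−0.424×2.3) = 0.3771; e^(−0.424×5.3) = 0.1057
⟨phi⟩ = 0.58 × (0.3771 − 0.1057) / (0.424 × 3) = 0.58 × 0.2134 = 0.1238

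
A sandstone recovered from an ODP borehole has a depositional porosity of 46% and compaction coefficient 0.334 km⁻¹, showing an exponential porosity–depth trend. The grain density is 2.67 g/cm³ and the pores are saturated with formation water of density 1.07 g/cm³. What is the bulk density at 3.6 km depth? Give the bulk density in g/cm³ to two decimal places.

2.45 g/cm³

Porosity at depth: n = 0.46·exp(−0.334×3.6) = 0.46×0.3005 = 0.1382
Bulk density: ρ_b = (1−n)ρ_g + n·ρ_f = 0.8618×2.67 + 0.1382×1.07
       = 2.301 + 0.148 = 2.449 g/cm³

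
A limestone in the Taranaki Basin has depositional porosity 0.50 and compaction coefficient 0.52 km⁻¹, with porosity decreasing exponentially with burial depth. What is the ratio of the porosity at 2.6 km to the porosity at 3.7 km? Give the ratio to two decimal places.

n(z₁)/n(z₂) = e^(−k·z₁)/e^(−k·z₂) = e^{k(z₂−z₁)}
= exp(0.52 × 1.1) = exp(0.572) = 1.7718

1.77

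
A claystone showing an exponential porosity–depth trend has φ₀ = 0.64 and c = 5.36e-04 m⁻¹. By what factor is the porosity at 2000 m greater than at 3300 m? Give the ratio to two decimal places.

Working in km (1 km = 1000 m; c in km⁻¹ = c in m⁻¹ × 1000):
φ(d₁)/φ(d₂) = e^(−c·d₁)/e^(−c·d₂) = e^{c(d₂−d₁)}
= exp(0.536 × 1.3) = exp(0.6968) = 2.0073

2.01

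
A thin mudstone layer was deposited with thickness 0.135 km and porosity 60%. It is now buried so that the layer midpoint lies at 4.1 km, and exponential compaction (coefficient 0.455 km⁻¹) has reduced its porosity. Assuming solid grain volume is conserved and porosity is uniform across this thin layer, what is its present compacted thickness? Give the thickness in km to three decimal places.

Porosity at 4.1 km: φ = 0.6·exp(−0.455×4.1) = 0.0929
Solid-volume conservation: h(1−φ) = h₀(1−φ₀) ⇒ h = h₀·(1−φ₀)/(1−φ)
h = 0.135 × (1 − 0.6)/(1 − 0.0929) = 0.135 × 0.4410 = 0.0595 km

0.060 km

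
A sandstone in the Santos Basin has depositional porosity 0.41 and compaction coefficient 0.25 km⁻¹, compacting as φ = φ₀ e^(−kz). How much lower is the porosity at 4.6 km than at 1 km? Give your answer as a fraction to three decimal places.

φ(1) = 0.41·e^(−0.25×1) = 0.3193
φ(4.6) = 0.41·e^(−0.25×4.6) = 0.1298
Δφ = 0.3193 − 0.1298 = 0.1895

0.189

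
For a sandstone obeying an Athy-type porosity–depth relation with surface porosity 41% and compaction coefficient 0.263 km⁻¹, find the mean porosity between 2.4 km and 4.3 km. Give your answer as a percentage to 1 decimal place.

17.2%

⟨n⟩ = (1/(d₂−d₁)) ∫ n₀ e^(−βd) dd = n₀·(e^(−β·d₁) − e^(−β·d₂)) / (β·(d₂−d₁))
e^(−0.263×2.4) = 0.5320; e^(−0.263×4.3) = 0.3227
⟨n⟩ = 0.41 × (0.5320 − 0.3227) / (0.263 × 1.9) = 0.41 × 0.4187 = 0.1717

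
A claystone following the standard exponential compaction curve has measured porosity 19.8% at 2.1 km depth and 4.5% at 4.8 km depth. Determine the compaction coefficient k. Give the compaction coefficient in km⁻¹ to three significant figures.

Athy: n(d) = n₀ e^(−kd) ⇒ n₁/n₂ = e^{k(d₂−d₁)} ⇒ k = ln(n₁/n₂)/(d₂−d₁)
k = ln(0.198/0.045) / (4.8 − 2.1) = ln(4.4) / 2.7 = 1.4816 / 2.7 = 0.5487 km⁻¹

0.549 km⁻¹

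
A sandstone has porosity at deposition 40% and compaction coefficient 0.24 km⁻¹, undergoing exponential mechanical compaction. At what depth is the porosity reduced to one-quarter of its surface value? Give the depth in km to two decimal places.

n/n₀ = 1/4 ⇒ exp(−k·Z) = 1/4 ⇒ Z = ln(4) / k
Z = 1.3863 / 0.24 = 5.776 km

5.78 km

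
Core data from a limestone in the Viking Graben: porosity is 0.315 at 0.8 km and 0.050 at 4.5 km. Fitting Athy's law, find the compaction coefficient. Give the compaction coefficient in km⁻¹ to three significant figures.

Athy: φ(Z) = φ₀ e^(−cZ) ⇒ φ₁/φ₂ = e^{c(Z₂−Z₁)} ⇒ c = ln(φ₁/φ₂)/(Z₂−Z₁)
c = ln(0.315/0.05) / (4.5 − 0.8) = ln(6.3) / 3.7 = 1.8405 / 3.7 = 0.4974 km⁻¹

0.497 km⁻¹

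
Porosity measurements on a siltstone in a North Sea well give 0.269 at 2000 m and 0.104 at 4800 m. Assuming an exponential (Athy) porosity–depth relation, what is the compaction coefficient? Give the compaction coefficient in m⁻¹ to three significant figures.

Working in km (1 km = 1000 m; k in km⁻¹ = k in m⁻¹ × 1000):
Athy: phi(d) = phi₀ e^(−kd) ⇒ phi₁/phi₂ = e^{k(d₂−d₁)} ⇒ k = ln(phi₁/phi₂)/(d₂−d₁)
k = ln(0.269/0.104) / (4.8 − 2) = ln(2.587) / 2.8 = 0.9503 / 2.8 = 0.3394 km⁻¹

0.000339 m⁻¹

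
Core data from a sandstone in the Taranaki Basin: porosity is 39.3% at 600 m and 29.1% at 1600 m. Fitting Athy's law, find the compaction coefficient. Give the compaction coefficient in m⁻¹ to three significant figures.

Working in km (1 km = 1000 m; c in km⁻¹ = c in m⁻¹ × 1000):
Athy: n(Z) = n₀ e^(−cZ) ⇒ n₁/n₂ = e^{c(Z₂−Z₁)} ⇒ c = ln(n₁/n₂)/(Z₂−Z₁)
c = ln(0.393/0.291) / (1.6 − 0.6) = ln(1.351) / 1 = 0.3005 / 1 = 0.3005 km⁻¹

0.000300 m⁻¹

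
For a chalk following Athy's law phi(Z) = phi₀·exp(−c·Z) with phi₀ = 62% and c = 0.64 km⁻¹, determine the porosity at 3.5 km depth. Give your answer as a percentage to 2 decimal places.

phi = phi₀·exp(−c·Z) = 0.62 × exp(−0.64 × 3.5) = 0.62 × exp(−2.24)
  = 0.62 × 0.1065 = 0.0660

6.60%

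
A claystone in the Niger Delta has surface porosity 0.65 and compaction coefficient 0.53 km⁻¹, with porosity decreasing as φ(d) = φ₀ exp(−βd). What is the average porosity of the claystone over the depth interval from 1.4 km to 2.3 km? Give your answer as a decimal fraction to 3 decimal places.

⟨φ⟩ = (1/(d₂−d₁)) ∫ φ₀ e^(−βd) dd = φ₀·(e^(−β·d₁) − e^(−β·d₂)) / (β·(d₂−d₁))
e^(−0.53×1.4) = 0.4762; e^(−0.53×2.3) = 0.2955
⟨φ⟩ = 0.65 × (0.4762 − 0.2955) / (0.53 × 0.9) = 0.65 × 0.3787 = 0.2461

0.246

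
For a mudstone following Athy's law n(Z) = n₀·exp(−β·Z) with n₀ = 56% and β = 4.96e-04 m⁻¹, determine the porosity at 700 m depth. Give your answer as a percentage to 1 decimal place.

39.6%

Working in km (1 km = 1000 m; β in km⁻¹ = β in m⁻¹ × 1000):
n = n₀·exp(−β·Z) = 0.56 × exp(−0.496 × 0.7) = 0.56 × exp(−0.3472)
  = 0.56 × 0.7067 = 0.3957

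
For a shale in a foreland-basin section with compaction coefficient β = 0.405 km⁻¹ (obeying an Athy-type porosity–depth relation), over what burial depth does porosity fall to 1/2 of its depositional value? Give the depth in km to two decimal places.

1.71 km

n/n₀ = 1/2 ⇒ exp(−β·Z) = 1/2 ⇒ Z = ln(2) / β
Z = 0.6931 / 0.405 = 1.711 km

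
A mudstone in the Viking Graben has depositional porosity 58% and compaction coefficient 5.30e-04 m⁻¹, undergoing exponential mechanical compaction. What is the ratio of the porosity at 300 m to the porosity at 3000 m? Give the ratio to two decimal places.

Working in km (1 km = 1000 m; β in km⁻¹ = β in m⁻¹ × 1000):
phi(d₁)/phi(d₂) = e^(−β·d₁)/e^(−β·d₂) = e^{β(d₂−d₁)}
= exp(0.53 × 2.7) = exp(1.431) = 4.1829

4.18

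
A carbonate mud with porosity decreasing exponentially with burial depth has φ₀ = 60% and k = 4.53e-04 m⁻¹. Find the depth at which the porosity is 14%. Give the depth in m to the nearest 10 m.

3210 m

Working in km (1 km = 1000 m; k in km⁻¹ = k in m⁻¹ × 1000):
Invert Athy's law: Z = ln(φ₀/φ) / k
Z = ln(0.6/0.14) / 0.453 = ln(4.286) / 0.453 = 1.4553 / 0.453 = 3.213 km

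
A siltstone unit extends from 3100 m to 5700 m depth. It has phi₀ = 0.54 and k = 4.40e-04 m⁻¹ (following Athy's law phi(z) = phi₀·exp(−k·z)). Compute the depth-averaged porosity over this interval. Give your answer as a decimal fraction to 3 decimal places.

Working in km (1 km = 1000 m; k in km⁻¹ = k in m⁻¹ × 1000):
⟨phi⟩ = (1/(z₂−z₁)) ∫ phi₀ e^(−kz) dz = phi₀·(e^(−k·z₁) − e^(−k·z₂)) / (k·(z₂−z₁))
e^(−0.44×3.1) = 0.2556; e^(−0.44×5.7) = 0.0814
⟨phi⟩ = 0.54 × (0.2556 − 0.0814) / (0.44 × 2.6) = 0.54 × 0.1523 = 0.0822

0.082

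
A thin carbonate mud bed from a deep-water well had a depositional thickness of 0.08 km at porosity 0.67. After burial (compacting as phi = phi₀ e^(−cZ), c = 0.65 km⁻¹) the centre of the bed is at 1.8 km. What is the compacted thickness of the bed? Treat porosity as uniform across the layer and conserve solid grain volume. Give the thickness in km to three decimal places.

Porosity at 1.8 km: phi = 0.67·exp(−0.65×1.8) = 0.2079
Solid-volume conservation: h(1−phi) = h₀(1−phi₀) ⇒ h = h₀·(1−phi₀)/(1−phi)
h = 0.08 × (1 − 0.67)/(1 − 0.2079) = 0.08 × 0.4166 = 0.0333 km

0.033 km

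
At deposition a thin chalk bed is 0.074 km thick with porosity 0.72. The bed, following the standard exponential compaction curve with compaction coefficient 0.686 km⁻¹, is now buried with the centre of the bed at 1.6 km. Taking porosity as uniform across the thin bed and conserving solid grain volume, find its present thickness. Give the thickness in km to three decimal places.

Porosity at 1.6 km: phi = 0.72·exp(−0.686×1.6) = 0.2402
Solid-volume conservation: h(1−phi) = h₀(1−phi₀) ⇒ h = h₀·(1−phi₀)/(1−phi)
h = 0.074 × (1 − 0.72)/(1 − 0.2402) = 0.074 × 0.3685 = 0.0273 km

0.027 km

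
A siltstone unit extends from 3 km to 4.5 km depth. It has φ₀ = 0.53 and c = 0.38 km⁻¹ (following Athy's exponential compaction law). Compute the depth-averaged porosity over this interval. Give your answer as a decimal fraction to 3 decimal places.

0.129

⟨φ⟩ = (1/(Z₂−Z₁)) ∫ φ₀ e^(−cZ) dZ = φ₀·(e^(−c·Z₁) − e^(−c·Z₂)) / (c·(Z₂−Z₁))
e^(−0.38×3) = 0.3198; e^(−0.38×4.5) = 0.1809
⟨φ⟩ = 0.53 × (0.3198 − 0.1809) / (0.38 × 1.5) = 0.53 × 0.2438 = 0.1292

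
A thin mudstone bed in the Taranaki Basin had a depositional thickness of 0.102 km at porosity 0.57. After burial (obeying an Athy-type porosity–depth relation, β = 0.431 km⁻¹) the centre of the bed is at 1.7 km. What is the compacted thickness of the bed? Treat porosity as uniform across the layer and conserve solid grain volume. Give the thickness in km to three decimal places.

Porosity at 1.7 km: φ = 0.57·exp(−0.431×1.7) = 0.2739
Solid-volume conservation: h(1−φ) = h₀(1−φ₀) ⇒ h = h₀·(1−φ₀)/(1−φ)
h = 0.102 × (1 − 0.57)/(1 − 0.2739) = 0.102 × 0.5922 = 0.0604 km

0.060 km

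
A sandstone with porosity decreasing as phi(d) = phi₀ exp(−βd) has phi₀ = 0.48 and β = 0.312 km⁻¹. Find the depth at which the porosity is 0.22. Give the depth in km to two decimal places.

2.50 km

Invert Athy's law: d = ln(phi₀/phi) / β
d = ln(0.48/0.22) / 0.312 = ln(2.182) / 0.312 = 0.7802 / 0.312 = 2.501 km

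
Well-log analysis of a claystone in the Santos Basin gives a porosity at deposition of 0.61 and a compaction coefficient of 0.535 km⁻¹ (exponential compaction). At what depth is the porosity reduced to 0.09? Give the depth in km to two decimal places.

Invert Athy's law: z = ln(φ₀/φ) / β
z = ln(0.61/0.09) / 0.535 = ln(6.778) / 0.535 = 1.9136 / 0.535 = 3.577 km

3.58 km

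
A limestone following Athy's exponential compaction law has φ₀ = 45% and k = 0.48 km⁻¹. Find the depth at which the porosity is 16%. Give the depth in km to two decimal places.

Invert Athy's law: z = ln(φ₀/φ) / k
z = ln(0.45/0.16) / 0.48 = ln(2.812) / 0.48 = 1.0341 / 0.48 = 2.154 km

2.15 km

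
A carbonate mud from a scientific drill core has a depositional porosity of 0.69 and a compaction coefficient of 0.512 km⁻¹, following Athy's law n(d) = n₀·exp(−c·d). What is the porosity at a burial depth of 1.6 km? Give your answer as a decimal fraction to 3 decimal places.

0.304

n = n₀·exp(−c·d) = 0.69 × exp(−0.512 × 1.6) = 0.69 × exp(−0.8192)
  = 0.69 × 0.4408 = 0.3041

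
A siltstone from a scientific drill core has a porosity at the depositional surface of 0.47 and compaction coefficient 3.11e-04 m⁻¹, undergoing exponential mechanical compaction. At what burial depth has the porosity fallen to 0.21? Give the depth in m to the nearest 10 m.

Working in km (1 km = 1000 m; β in km⁻¹ = β in m⁻¹ × 1000):
Invert Athy's law: Z = ln(phi₀/phi) / β
Z = ln(0.47/0.21) / 0.311 = ln(2.238) / 0.311 = 0.8056 / 0.311 = 2.590 km

2590 m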